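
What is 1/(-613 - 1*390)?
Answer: -1/1003 ≈ -0.00099701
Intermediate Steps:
1/(-613 - 1*390) = 1/(-613 - 390) = 1/(-1003) = -1/1003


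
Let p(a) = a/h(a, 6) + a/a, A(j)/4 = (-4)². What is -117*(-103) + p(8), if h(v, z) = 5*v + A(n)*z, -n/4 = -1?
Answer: 638757/53 ≈ 12052.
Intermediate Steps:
n = 4 (n = -4*(-1) = 4)
A(j) = 64 (A(j) = 4*(-4)² = 4*16 = 64)
h(v, z) = 5*v + 64*z
p(a) = 1 + a/(384 + 5*a) (p(a) = a/(5*a + 64*6) + a/a = a/(5*a + 384) + 1 = a/(384 + 5*a) + 1 = 1 + a/(384 + 5*a))
-117*(-103) + p(8) = -117*(-103) + 6*(64 + 8)/(384 + 5*8) = 12051 + 6*72/(384 + 40) = 12051 + 6*72/424 = 12051 + 6*(1/424)*72 = 12051 + 54/53 = 638757/53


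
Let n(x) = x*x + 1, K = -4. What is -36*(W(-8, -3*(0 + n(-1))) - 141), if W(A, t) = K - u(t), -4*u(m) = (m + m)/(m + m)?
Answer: 5211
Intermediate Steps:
u(m) = -¼ (u(m) = -(m + m)/(4*(m + m)) = -2*m/(4*(2*m)) = -2*m*1/(2*m)/4 = -¼*1 = -¼)
n(x) = 1 + x² (n(x) = x² + 1 = 1 + x²)
W(A, t) = -15/4 (W(A, t) = -4 - 1*(-¼) = -4 + ¼ = -15/4)
-36*(W(-8, -3*(0 + n(-1))) - 141) = -36*(-15/4 - 141) = -36*(-579/4) = 5211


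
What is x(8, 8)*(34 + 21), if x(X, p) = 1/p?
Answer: 55/8 ≈ 6.8750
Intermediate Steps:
x(8, 8)*(34 + 21) = (34 + 21)/8 = (⅛)*55 = 55/8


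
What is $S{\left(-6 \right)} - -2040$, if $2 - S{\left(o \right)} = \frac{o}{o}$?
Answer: $2041$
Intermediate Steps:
$S{\left(o \right)} = 1$ ($S{\left(o \right)} = 2 - \frac{o}{o} = 2 - 1 = 1$)
$S{\left(-6 \right)} - -2040 = 1 - -2040 = 1 + 2040 = 2041$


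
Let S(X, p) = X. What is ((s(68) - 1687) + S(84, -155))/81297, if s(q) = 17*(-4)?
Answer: -557/27099 ≈ -0.020554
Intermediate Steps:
s(q) = -68
((s(68) - 1687) + S(84, -155))/81297 = ((-68 - 1687) + 84)/81297 = (-1755 + 84)*(1/81297) = -1671*1/81297 = -557/27099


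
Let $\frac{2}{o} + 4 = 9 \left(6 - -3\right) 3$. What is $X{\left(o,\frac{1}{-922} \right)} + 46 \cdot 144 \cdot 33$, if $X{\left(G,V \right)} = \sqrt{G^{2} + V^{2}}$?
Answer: $218592 + \frac{\sqrt{3457457}}{220358} \approx 2.1859 \cdot 10^{5}$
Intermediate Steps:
$o = \frac{2}{239}$ ($o = \frac{2}{-4 + 9 \left(6 - -3\right) 3} = \frac{2}{-4 + 9 \left(6 + 3\right) 3} = \frac{2}{-4 + 9 \cdot 9 \cdot 3} = \frac{2}{-4 + 81 \cdot 3} = \frac{2}{-4 + 243} = \frac{2}{239} \approx 0.0083682$)
$X{\left(o,\frac{1}{-922} \right)} + 46 \cdot 144 \cdot 33 = \sqrt{\left(\frac{2}{239}\right)^{2} + \left(\frac{1}{-922}\right)^{2}} + 46 \cdot 144 \cdot 33 = \sqrt{\frac{4}{57121} + \left(- \frac{1}{922}\right)^{2}} + 6624 \cdot 33 = \sqrt{\frac{4}{57121} + \frac{1}{850084}} + 218592 = \sqrt{\frac{3457457}{48557648164}} + 218592 = \frac{\sqrt{3457457}}{220358} + 218592 = 218592 + \frac{\sqrt{3457457}}{220358}$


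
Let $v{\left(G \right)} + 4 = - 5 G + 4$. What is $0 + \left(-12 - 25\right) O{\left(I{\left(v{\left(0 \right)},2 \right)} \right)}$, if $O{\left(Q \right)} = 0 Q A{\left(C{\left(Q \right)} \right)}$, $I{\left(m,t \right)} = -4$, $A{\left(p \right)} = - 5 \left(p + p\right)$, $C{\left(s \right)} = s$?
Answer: $0$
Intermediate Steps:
$v{\left(G \right)} = - 5 G$ ($v{\left(G \right)} = -4 - \left(-4 + 5 G\right) = - 5 G$)
$A{\left(p \right)} = - 10 p$ ($A{\left(p \right)} = - 5 \cdot 2 p = - 10 p$)
$O{\left(Q \right)} = 0$ ($O{\left(Q \right)} = 0 Q \left(- 10 Q\right) = 0 \left(- 10 Q\right) = 0$)
$0 + \left(-12 - 25\right) O{\left(I{\left(v{\left(0 \right)},2 \right)} \right)} = 0 + \left(-12 - 25\right) 0 = 0 - 0 = 0 + 0 = 0$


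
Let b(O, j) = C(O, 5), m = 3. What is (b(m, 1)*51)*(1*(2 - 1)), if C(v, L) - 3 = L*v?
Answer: 918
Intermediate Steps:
C(v, L) = 3 + L*v
b(O, j) = 3 + 5*O
(b(m, 1)*51)*(1*(2 - 1)) = ((3 + 5*3)*51)*(1*(2 - 1)) = ((3 + 15)*51)*(1*1) = (18*51)*1 = 918*1 = 918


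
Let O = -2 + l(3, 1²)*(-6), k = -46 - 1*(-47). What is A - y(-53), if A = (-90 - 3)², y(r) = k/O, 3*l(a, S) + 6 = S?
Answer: 69191/8 ≈ 8648.9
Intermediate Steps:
l(a, S) = -2 + S/3
k = 1 (k = -46 + 47 = 1)
O = 8 (O = -2 + (-2 + (⅓)*1²)*(-6) = -2 + (-2 + (⅓)*1)*(-6) = -2 + (-2 + ⅓)*(-6) = -2 - 5/3*(-6) = -2 + 10 = 8)
y(r) = ⅛ (y(r) = 1/8 = 1*(⅛) = ⅛)
A = 8649 (A = (-93)² = 8649)
A - y(-53) = 8649 - 1*⅛ = 8649 - ⅛ = 69191/8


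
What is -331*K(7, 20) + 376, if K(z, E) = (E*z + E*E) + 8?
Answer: -181012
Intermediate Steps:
K(z, E) = 8 + E² + E*z (K(z, E) = (E*z + E²) + 8 = (E² + E*z) + 8 = 8 + E² + E*z)
-331*K(7, 20) + 376 = -331*(8 + 20² + 20*7) + 376 = -331*(8 + 400 + 140) + 376 = -331*548 + 376 = -181388 + 376 = -181012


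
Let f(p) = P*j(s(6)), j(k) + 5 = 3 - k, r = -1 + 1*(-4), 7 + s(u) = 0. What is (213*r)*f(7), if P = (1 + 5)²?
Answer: -191700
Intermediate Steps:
s(u) = -7 (s(u) = -7 + 0 = -7)
r = -5 (r = -1 - 4 = -5)
P = 36 (P = 6² = 36)
j(k) = -2 - k (j(k) = -5 + (3 - k) = -2 - k)
f(p) = 180 (f(p) = 36*(-2 - 1*(-7)) = 36*(-2 + 7) = 36*5 = 180)
(213*r)*f(7) = (213*(-5))*180 = -1065*180 = -191700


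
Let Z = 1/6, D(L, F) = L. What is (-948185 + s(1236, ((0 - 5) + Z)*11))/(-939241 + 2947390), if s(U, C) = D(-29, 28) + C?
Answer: -5689603/12048894 ≈ -0.47221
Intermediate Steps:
Z = ⅙ ≈ 0.16667
s(U, C) = -29 + C
(-948185 + s(1236, ((0 - 5) + Z)*11))/(-939241 + 2947390) = (-948185 + (-29 + ((0 - 5) + ⅙)*11))/(-939241 + 2947390) = (-948185 + (-29 + (-5 + ⅙)*11))/2008149 = (-948185 + (-29 - 29/6*11))*(1/2008149) = (-948185 + (-29 - 319/6))*(1/2008149) = (-948185 - 493/6)*(1/2008149) = -5689603/6*1/2008149 = -5689603/12048894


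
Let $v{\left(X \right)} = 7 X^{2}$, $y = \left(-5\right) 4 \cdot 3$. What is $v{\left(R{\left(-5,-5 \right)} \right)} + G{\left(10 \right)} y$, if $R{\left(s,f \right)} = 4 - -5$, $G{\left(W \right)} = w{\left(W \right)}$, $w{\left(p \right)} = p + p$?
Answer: $-633$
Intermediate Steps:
$w{\left(p \right)} = 2 p$
$G{\left(W \right)} = 2 W$
$R{\left(s,f \right)} = 9$ ($R{\left(s,f \right)} = 4 + 5 = 9$)
$y = -60$ ($y = \left(-20\right) 3 = -60$)
$v{\left(R{\left(-5,-5 \right)} \right)} + G{\left(10 \right)} y = 7 \cdot 9^{2} + 2 \cdot 10 \left(-60\right) = 7 \cdot 81 + 20 \left(-60\right) = 567 - 1200 = -633$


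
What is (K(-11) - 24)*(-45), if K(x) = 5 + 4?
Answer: 675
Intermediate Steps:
K(x) = 9
(K(-11) - 24)*(-45) = (9 - 24)*(-45) = -15*(-45) = 675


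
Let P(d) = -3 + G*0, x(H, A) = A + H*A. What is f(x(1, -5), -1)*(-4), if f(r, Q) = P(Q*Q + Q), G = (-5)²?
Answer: 12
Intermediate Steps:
G = 25
x(H, A) = A + A*H
P(d) = -3 (P(d) = -3 + 25*0 = -3 + 0 = -3)
f(r, Q) = -3
f(x(1, -5), -1)*(-4) = -3*(-4) = 12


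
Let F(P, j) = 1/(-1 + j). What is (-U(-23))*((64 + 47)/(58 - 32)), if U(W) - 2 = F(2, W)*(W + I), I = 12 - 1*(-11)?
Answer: -111/13 ≈ -8.5385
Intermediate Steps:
I = 23 (I = 12 + 11 = 23)
U(W) = 2 + (23 + W)/(-1 + W) (U(W) = 2 + (W + 23)/(-1 + W) = 2 + (23 + W)/(-1 + W))
(-U(-23))*((64 + 47)/(58 - 32)) = (-3*(7 - 23)/(-1 - 23))*((64 + 47)/(58 - 32)) = (-3*(-16)/(-24))*(111/26) = (-3*(-1)*(-16)/24)*(111*(1/26)) = -1*2*(111/26) = -2*111/26 = -111/13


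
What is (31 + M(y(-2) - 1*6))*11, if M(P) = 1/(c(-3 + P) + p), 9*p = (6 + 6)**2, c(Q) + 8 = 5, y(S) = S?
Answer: 4444/13 ≈ 341.85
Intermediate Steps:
c(Q) = -3 (c(Q) = -8 + 5 = -3)
p = 16 (p = (6 + 6)**2/9 = (1/9)*12**2 = (1/9)*144 = 16)
M(P) = 1/13 (M(P) = 1/(-3 + 16) = 1/13)
(31 + M(y(-2) - 1*6))*11 = (31 + 1/13)*11 = (404/13)*11 = 4444/13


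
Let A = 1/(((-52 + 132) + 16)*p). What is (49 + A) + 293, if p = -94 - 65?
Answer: 5220287/15264 ≈ 342.00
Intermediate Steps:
p = -159
A = -1/15264 (A = 1/(((-52 + 132) + 16)*(-159)) = -1/159/(80 + 16) = -1/159/96 = (1/96)*(-1/159) = -1/15264 ≈ -6.5514e-5)
(49 + A) + 293 = (49 - 1/15264) + 293 = 747935/15264 + 293 = 5220287/15264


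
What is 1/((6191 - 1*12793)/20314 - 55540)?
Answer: -10157/564123081 ≈ -1.8005e-5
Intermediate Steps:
1/((6191 - 1*12793)/20314 - 55540) = 1/((6191 - 12793)*(1/20314) - 55540) = 1/(-6602*1/20314 - 55540) = 1/(-3301/10157 - 55540) = 1/(-564123081/10157) = -10157/564123081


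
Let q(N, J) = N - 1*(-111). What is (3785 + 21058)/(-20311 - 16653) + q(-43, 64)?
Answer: 2488709/36964 ≈ 67.328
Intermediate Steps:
q(N, J) = 111 + N (q(N, J) = N + 111 = 111 + N)
(3785 + 21058)/(-20311 - 16653) + q(-43, 64) = (3785 + 21058)/(-20311 - 16653) + (111 - 43) = 24843/(-36964) + 68 = 24843*(-1/36964) + 68 = -24843/36964 + 68 = 2488709/36964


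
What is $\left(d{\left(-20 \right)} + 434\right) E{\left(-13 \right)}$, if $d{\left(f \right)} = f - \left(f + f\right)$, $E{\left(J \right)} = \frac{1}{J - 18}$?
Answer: $- \frac{454}{31} \approx -14.645$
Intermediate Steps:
$E{\left(J \right)} = \frac{1}{-18 + J}$
$d{\left(f \right)} = - f$ ($d{\left(f \right)} = f - 2 f = - f$)
$\left(d{\left(-20 \right)} + 434\right) E{\left(-13 \right)} = \frac{\left(-1\right) \left(-20\right) + 434}{-18 - 13} = \frac{20 + 434}{-31} = 454 \left(- \frac{1}{31}\right) = - \frac{454}{31}$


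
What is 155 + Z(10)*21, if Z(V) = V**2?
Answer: 2255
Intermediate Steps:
155 + Z(10)*21 = 155 + 10**2*21 = 155 + 100*21 = 155 + 2100 = 2255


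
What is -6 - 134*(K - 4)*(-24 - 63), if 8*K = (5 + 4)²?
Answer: 285597/4 ≈ 71399.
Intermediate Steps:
K = 81/8 (K = (5 + 4)²/8 = (⅛)*9² = (⅛)*81 = 81/8 ≈ 10.125)
-6 - 134*(K - 4)*(-24 - 63) = -6 - 134*(81/8 - 4)*(-24 - 63) = -6 - 3283*(-87)/4 = -6 - 134*(-4263/8) = -6 + 285621/4 = 285597/4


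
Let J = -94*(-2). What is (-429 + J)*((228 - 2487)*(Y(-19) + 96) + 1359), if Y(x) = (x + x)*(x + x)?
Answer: 838077741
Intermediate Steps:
Y(x) = 4*x² (Y(x) = (2*x)*(2*x) = 4*x²)
J = 188
(-429 + J)*((228 - 2487)*(Y(-19) + 96) + 1359) = (-429 + 188)*((228 - 2487)*(4*(-19)² + 96) + 1359) = -241*(-2259*(4*361 + 96) + 1359) = -241*(-2259*(1444 + 96) + 1359) = -241*(-2259*1540 + 1359) = -241*(-3478860 + 1359) = -241*(-3477501) = 838077741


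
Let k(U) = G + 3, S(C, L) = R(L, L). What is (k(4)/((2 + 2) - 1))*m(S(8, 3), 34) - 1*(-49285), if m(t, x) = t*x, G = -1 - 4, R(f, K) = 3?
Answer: 49217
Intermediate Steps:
G = -5
S(C, L) = 3
k(U) = -2 (k(U) = -5 + 3 = -2)
(k(4)/((2 + 2) - 1))*m(S(8, 3), 34) - 1*(-49285) = (-2/((2 + 2) - 1))*(3*34) - 1*(-49285) = -2/(4 - 1)*102 + 49285 = -2/3*102 + 49285 = -2*⅓*102 + 49285 = -⅔*102 + 49285 = -68 + 49285 = 49217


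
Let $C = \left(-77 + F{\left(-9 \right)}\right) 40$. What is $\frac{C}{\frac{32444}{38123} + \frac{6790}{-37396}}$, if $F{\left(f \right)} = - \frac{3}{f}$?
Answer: $- \frac{6557979456800}{1431630981} \approx -4580.8$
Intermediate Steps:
$C = - \frac{9200}{3}$ ($C = \left(-77 - \frac{3}{-9}\right) 40 = \left(-77 - - \frac{1}{3}\right) 40 = \left(-77 + \frac{1}{3}\right) 40 = \left(- \frac{230}{3}\right) 40 = - \frac{9200}{3} \approx -3066.7$)
$\frac{C}{\frac{32444}{38123} + \frac{6790}{-37396}} = - \frac{9200}{3 \left(\frac{32444}{38123} + \frac{6790}{-37396}\right)} = - \frac{9200}{3 \left(32444 \cdot \frac{1}{38123} + 6790 \left(- \frac{1}{37396}\right)\right)} = - \frac{9200}{3 \left(\frac{32444}{38123} - \frac{3395}{18698}\right)} = - \frac{9200}{3 \cdot \frac{477210327}{712823854}} = \left(- \frac{9200}{3}\right) \frac{712823854}{477210327} = - \frac{6557979456800}{1431630981}$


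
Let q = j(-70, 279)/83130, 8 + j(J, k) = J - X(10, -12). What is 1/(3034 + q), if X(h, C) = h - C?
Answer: 8313/25221632 ≈ 0.00032960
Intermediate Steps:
j(J, k) = -30 + J (j(J, k) = -8 + (J - (10 - 1*(-12))) = -8 + (J - (10 + 12)) = -8 + (J - 1*22) = -8 + (J - 22) = -8 + (-22 + J) = -30 + J)
q = -10/8313 (q = (-30 - 70)/83130 = -100*1/83130 = -10/8313 ≈ -0.0012029)
1/(3034 + q) = 1/(3034 - 10/8313) = 1/(25221632/8313) = 8313/25221632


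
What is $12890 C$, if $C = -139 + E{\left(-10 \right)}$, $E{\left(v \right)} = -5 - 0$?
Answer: $-1856160$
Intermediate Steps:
$E{\left(v \right)} = -5$ ($E{\left(v \right)} = -5 + 0 = -5$)
$C = -144$ ($C = -139 - 5 = -144$)
$12890 C = 12890 \left(-144\right) = -1856160$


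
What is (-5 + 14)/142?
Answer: 9/142 ≈ 0.063380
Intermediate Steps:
(-5 + 14)/142 = 9*(1/142) = 9/142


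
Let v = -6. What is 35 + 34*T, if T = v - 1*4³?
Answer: -2345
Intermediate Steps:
T = -70 (T = -6 - 1*4³ = -6 - 1*64 = -6 - 64 = -70)
35 + 34*T = 35 + 34*(-70) = 35 - 2380 = -2345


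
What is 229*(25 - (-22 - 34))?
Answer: 18549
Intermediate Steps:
229*(25 - (-22 - 34)) = 229*(25 - 1*(-56)) = 229*(25 + 56) = 229*81 = 18549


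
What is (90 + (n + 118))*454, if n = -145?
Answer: 28602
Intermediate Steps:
(90 + (n + 118))*454 = (90 + (-145 + 118))*454 = (90 - 27)*454 = 63*454 = 28602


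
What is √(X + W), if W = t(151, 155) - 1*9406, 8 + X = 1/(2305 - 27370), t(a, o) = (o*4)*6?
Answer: I*√397475509135/8355 ≈ 75.459*I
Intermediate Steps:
t(a, o) = 24*o (t(a, o) = (4*o)*6 = 24*o)
X = -200521/25065 (X = -8 + 1/(2305 - 27370) = -8 + 1/(-25065) = -8 - 1/25065 = -200521/25065 ≈ -8.0000)
W = -5686 (W = 24*155 - 1*9406 = 3720 - 9406 = -5686)
√(X + W) = √(-200521/25065 - 5686) = √(-142720111/25065) = I*√397475509135/8355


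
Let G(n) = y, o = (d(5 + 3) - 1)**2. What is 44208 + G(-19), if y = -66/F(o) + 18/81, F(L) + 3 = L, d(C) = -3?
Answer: 5171768/117 ≈ 44203.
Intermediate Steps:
o = 16 (o = (-3 - 1)**2 = (-4)**2 = 16)
F(L) = -3 + L
y = -568/117 (y = -66/(-3 + 16) + 18/81 = -66/13 + 18*(1/81) = -66*1/13 + 2/9 = -66/13 + 2/9 = -568/117 ≈ -4.8547)
G(n) = -568/117
44208 + G(-19) = 44208 - 568/117 = 5171768/117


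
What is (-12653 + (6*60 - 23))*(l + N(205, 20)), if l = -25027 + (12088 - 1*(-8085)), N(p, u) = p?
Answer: 57257084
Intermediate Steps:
l = -4854 (l = -25027 + (12088 + 8085) = -25027 + 20173 = -4854)
(-12653 + (6*60 - 23))*(l + N(205, 20)) = (-12653 + (6*60 - 23))*(-4854 + 205) = (-12653 + (360 - 23))*(-4649) = (-12653 + 337)*(-4649) = -12316*(-4649) = 57257084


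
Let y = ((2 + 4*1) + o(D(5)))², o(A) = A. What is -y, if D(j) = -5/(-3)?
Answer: -529/9 ≈ -58.778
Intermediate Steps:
D(j) = 5/3 (D(j) = -5*(-⅓) = 5/3)
y = 529/9 (y = ((2 + 4*1) + 5/3)² = ((2 + 4) + 5/3)² = (6 + 5/3)² = (23/3)² = 529/9 ≈ 58.778)
-y = -1*529/9 = -529/9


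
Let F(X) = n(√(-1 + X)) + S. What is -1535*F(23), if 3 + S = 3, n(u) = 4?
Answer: -6140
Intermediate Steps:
S = 0 (S = -3 + 3 = 0)
F(X) = 4 (F(X) = 4 + 0 = 4)
-1535*F(23) = -1535*4 = -6140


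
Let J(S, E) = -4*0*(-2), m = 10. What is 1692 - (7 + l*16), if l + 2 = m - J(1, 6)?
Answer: 1557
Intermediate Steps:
J(S, E) = 0 (J(S, E) = 0*(-2) = 0)
l = 8 (l = -2 + (10 - 1*0) = -2 + (10 + 0) = -2 + 10 = 8)
1692 - (7 + l*16) = 1692 - (7 + 8*16) = 1692 - (7 + 128) = 1692 - 1*135 = 1692 - 135 = 1557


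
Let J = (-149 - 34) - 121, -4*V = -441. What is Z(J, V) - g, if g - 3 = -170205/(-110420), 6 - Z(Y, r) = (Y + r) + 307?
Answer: -1234401/11042 ≈ -111.79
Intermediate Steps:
V = 441/4 (V = -1/4*(-441) = 441/4 ≈ 110.25)
J = -304 (J = -183 - 121 = -304)
Z(Y, r) = -301 - Y - r (Z(Y, r) = 6 - ((Y + r) + 307) = 6 - (307 + Y + r) = 6 + (-307 - Y - r) = -301 - Y - r)
g = 100293/22084 (g = 3 - 170205/(-110420) = 3 - 170205*(-1/110420) = 3 + 34041/22084 = 100293/22084 ≈ 4.5414)
Z(J, V) - g = (-301 - 1*(-304) - 1*441/4) - 1*100293/22084 = (-301 + 304 - 441/4) - 100293/22084 = -429/4 - 100293/22084 = -1234401/11042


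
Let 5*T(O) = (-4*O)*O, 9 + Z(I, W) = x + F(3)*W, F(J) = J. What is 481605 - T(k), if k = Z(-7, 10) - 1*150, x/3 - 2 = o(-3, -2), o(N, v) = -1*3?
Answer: 2477721/5 ≈ 4.9554e+5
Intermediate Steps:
o(N, v) = -3
x = -3 (x = 6 + 3*(-3) = 6 - 9 = -3)
Z(I, W) = -12 + 3*W (Z(I, W) = -9 + (-3 + 3*W) = -12 + 3*W)
k = -132 (k = (-12 + 3*10) - 1*150 = (-12 + 30) - 150 = 18 - 150 = -132)
T(O) = -4*O²/5 (T(O) = ((-4*O)*O)/5 = (-4*O²)/5 = -4*O²/5)
481605 - T(k) = 481605 - (-4)*(-132)²/5 = 481605 - (-4)*17424/5 = 481605 - 1*(-69696/5) = 481605 + 69696/5 = 2477721/5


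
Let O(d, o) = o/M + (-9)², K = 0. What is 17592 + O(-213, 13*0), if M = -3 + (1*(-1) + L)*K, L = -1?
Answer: 17673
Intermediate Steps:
M = -3 (M = -3 + (1*(-1) - 1)*0 = -3 + (-1 - 1)*0 = -3 - 2*0 = -3 + 0 = -3)
O(d, o) = 81 - o/3 (O(d, o) = o/(-3) + (-9)² = o*(-⅓) + 81 = -o/3 + 81 = 81 - o/3)
17592 + O(-213, 13*0) = 17592 + (81 - 13*0/3) = 17592 + (81 - ⅓*0) = 17592 + (81 + 0) = 17592 + 81 = 17673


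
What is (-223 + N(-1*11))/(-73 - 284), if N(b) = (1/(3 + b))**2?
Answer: 4757/7616 ≈ 0.62461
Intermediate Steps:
N(b) = (3 + b)**(-2)
(-223 + N(-1*11))/(-73 - 284) = (-223 + (3 - 1*11)**(-2))/(-73 - 284) = (-223 + (3 - 11)**(-2))/(-357) = (-223 + (-8)**(-2))*(-1/357) = (-223 + 1/64)*(-1/357) = -14271/64*(-1/357) = 4757/7616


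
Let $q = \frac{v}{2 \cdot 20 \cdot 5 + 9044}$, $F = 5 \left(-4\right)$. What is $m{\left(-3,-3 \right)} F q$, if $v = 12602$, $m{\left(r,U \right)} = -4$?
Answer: $\frac{252040}{2311} \approx 109.06$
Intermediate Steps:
$F = -20$
$q = \frac{6301}{4622}$ ($q = \frac{12602}{2 \cdot 20 \cdot 5 + 9044} = \frac{12602}{40 \cdot 5 + 9044} = \frac{12602}{200 + 9044} = \frac{12602}{9244} = 12602 \cdot \frac{1}{9244} = \frac{6301}{4622} \approx 1.3633$)
$m{\left(-3,-3 \right)} F q = \left(-4\right) \left(-20\right) \frac{6301}{4622} = 80 \cdot \frac{6301}{4622} = \frac{252040}{2311}$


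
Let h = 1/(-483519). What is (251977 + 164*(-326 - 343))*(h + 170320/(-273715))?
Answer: -2343130564773299/26469280617 ≈ -88523.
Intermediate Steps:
h = -1/483519 ≈ -2.0682e-6
(251977 + 164*(-326 - 343))*(h + 170320/(-273715)) = (251977 + 164*(-326 - 343))*(-1/483519 + 170320/(-273715)) = (251977 + 164*(-669))*(-1/483519 + 170320*(-1/273715)) = (251977 - 109716)*(-1/483519 - 34064/54743) = 142261*(-16470645959/26469280617) = -2343130564773299/26469280617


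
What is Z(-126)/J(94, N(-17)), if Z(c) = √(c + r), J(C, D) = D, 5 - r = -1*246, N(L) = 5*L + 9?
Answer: -5*√5/76 ≈ -0.14711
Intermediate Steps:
N(L) = 9 + 5*L
r = 251 (r = 5 - (-1)*246 = 5 - 1*(-246) = 5 + 246 = 251)
Z(c) = √(251 + c) (Z(c) = √(c + 251) = √(251 + c))
Z(-126)/J(94, N(-17)) = √(251 - 126)/(9 + 5*(-17)) = √125/(9 - 85) = (5*√5)/(-76) = (5*√5)*(-1/76) = -5*√5/76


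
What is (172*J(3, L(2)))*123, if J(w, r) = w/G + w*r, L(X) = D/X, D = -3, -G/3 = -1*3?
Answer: -88150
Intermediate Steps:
G = 9 (G = -(-3)*3 = -3*(-3) = 9)
L(X) = -3/X
J(w, r) = w/9 + r*w (J(w, r) = w/9 + w*r = w*(⅑) + r*w = w/9 + r*w)
(172*J(3, L(2)))*123 = (172*(3*(⅑ - 3/2)))*123 = (172*(3*(-25/18)))*123 = (172*(-25/6))*123 = -2150/3*123 = -88150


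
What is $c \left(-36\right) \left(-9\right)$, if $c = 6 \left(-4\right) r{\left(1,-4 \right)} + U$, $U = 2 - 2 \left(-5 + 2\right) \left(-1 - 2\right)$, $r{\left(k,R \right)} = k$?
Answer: $-12960$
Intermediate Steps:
$U = -16$ ($U = 2 - 2 \left(\left(-3\right) \left(-3\right)\right) = 2 - 18 = -16$)
$c = -40$ ($c = 6 \left(-4\right) 1 - 16 = \left(-24\right) 1 - 16 = -24 - 16 = -40$)
$c \left(-36\right) \left(-9\right) = \left(-40\right) \left(-36\right) \left(-9\right) = 1440 \left(-9\right) = -12960$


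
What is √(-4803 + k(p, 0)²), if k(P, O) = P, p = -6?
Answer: I*√4767 ≈ 69.043*I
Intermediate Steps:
√(-4803 + k(p, 0)²) = √(-4803 + (-6)²) = √(-4803 + 36) = √(-4767) = I*√4767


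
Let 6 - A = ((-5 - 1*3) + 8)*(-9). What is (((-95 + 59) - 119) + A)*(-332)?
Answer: 49468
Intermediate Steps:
A = 6 (A = 6 - ((-5 - 1*3) + 8)*(-9) = 6 - ((-5 - 3) + 8)*(-9) = 6 - (-8 + 8)*(-9) = 6 - 0*(-9) = 6 - 1*0 = 6 + 0 = 6)
(((-95 + 59) - 119) + A)*(-332) = (((-95 + 59) - 119) + 6)*(-332) = ((-36 - 119) + 6)*(-332) = (-155 + 6)*(-332) = -149*(-332) = 49468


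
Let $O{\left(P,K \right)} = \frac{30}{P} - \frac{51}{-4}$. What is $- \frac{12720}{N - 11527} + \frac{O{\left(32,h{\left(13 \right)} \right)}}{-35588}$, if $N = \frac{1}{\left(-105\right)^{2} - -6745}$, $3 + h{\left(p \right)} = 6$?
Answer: $\frac{42886978938803}{38878189178304} \approx 1.1031$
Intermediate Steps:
$h{\left(p \right)} = 3$ ($h{\left(p \right)} = -3 + 6 = 3$)
$O{\left(P,K \right)} = \frac{51}{4} + \frac{30}{P}$ ($O{\left(P,K \right)} = \frac{30}{P} - - \frac{51}{4} = \frac{30}{P} + \frac{51}{4} = \frac{51}{4} + \frac{30}{P}$)
$N = \frac{1}{17770}$ ($N = \frac{1}{11025 + 6745} = \frac{1}{17770} \approx 5.6275 \cdot 10^{-5}$)
$- \frac{12720}{N - 11527} + \frac{O{\left(32,h{\left(13 \right)} \right)}}{-35588} = - \frac{12720}{\frac{1}{17770} - 11527} + \frac{\frac{51}{4} + \frac{30}{32}}{-35588} = - \frac{12720}{- \frac{204834789}{17770}} + \left(\frac{51}{4} + 30 \cdot \frac{1}{32}\right) \left(- \frac{1}{35588}\right) = \left(-12720\right) \left(- \frac{17770}{204834789}\right) + \left(\frac{51}{4} + \frac{15}{16}\right) \left(- \frac{1}{35588}\right) = \frac{75344800}{68278263} + \frac{219}{16} \left(- \frac{1}{35588}\right) = \frac{75344800}{68278263} - \frac{219}{569408} = \frac{42886978938803}{38878189178304}$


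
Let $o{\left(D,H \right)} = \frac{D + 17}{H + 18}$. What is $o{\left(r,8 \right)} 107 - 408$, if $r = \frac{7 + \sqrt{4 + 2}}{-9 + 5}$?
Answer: $- \frac{35905}{104} - \frac{107 \sqrt{6}}{104} \approx -347.76$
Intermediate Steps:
$r = - \frac{7}{4} - \frac{\sqrt{6}}{4}$ ($r = \frac{7 + \sqrt{6}}{-4} = \left(7 + \sqrt{6}\right) \left(- \frac{1}{4}\right) = - \frac{7}{4} - \frac{\sqrt{6}}{4} \approx -2.3624$)
$o{\left(D,H \right)} = \frac{17 + D}{18 + H}$
$o{\left(r,8 \right)} 107 - 408 = \frac{17 - \left(\frac{7}{4} + \frac{\sqrt{6}}{4}\right)}{18 + 8} \cdot 107 - 408 = \frac{\frac{61}{4} - \frac{\sqrt{6}}{4}}{26} \cdot 107 - 408 = \left(\frac{61}{104} - \frac{\sqrt{6}}{104}\right) 107 - 408 = \left(\frac{6527}{104} - \frac{107 \sqrt{6}}{104}\right) - 408 = - \frac{35905}{104} - \frac{107 \sqrt{6}}{104}$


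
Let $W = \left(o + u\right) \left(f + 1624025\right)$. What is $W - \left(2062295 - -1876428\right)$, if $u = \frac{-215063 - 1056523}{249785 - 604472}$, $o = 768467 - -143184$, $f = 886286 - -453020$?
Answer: $\frac{319399232291191904}{118229} \approx 2.7015 \cdot 10^{12}$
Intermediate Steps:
$f = 1339306$ ($f = 886286 + 453020 = 1339306$)
$o = 911651$ ($o = 768467 + 143184 = 911651$)
$u = \frac{423862}{118229}$ ($u = - \frac{1271586}{-354687} = \left(-1271586\right) \left(- \frac{1}{354687}\right) = \frac{423862}{118229} \approx 3.5851$)
$W = \frac{319399697962473471}{118229}$ ($W = \left(911651 + \frac{423862}{118229}\right) \left(1339306 + 1624025\right) = \frac{107784009941}{118229} \cdot 2963331 = \frac{319399697962473471}{118229} \approx 2.7015 \cdot 10^{12}$)
$W - \left(2062295 - -1876428\right) = \frac{319399697962473471}{118229} - \left(2062295 - -1876428\right) = \frac{319399697962473471}{118229} - \left(2062295 + 1876428\right) = \frac{319399697962473471}{118229} - 3938723 = \frac{319399232291191904}{118229}$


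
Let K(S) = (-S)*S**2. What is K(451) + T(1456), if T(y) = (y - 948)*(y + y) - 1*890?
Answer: -90255445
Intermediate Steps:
K(S) = -S**3
T(y) = -890 + 2*y*(-948 + y) (T(y) = (-948 + y)*(2*y) - 890 = 2*y*(-948 + y) - 890 = -890 + 2*y*(-948 + y))
K(451) + T(1456) = -1*451**3 + (-890 - 1896*1456 + 2*1456**2) = -1*91733851 + (-890 - 2760576 + 2*2119936) = -91733851 + (-890 - 2760576 + 4239872) = -91733851 + 1478406 = -90255445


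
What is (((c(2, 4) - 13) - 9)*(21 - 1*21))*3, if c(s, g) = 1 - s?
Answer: 0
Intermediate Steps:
(((c(2, 4) - 13) - 9)*(21 - 1*21))*3 = ((((1 - 1*2) - 13) - 9)*(21 - 1*21))*3 = ((((1 - 2) - 13) - 9)*(21 - 21))*3 = (((-1 - 13) - 9)*0)*3 = ((-14 - 9)*0)*3 = -23*0*3 = 0*3 = 0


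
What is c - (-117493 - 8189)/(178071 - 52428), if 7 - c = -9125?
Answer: 382499186/41881 ≈ 9133.0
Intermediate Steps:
c = 9132 (c = 7 - 1*(-9125) = 7 + 9125 = 9132)
c - (-117493 - 8189)/(178071 - 52428) = 9132 - (-117493 - 8189)/(178071 - 52428) = 9132 - (-125682)/125643 = 9132 - 1*(-41894/41881) = 9132 + 41894/41881 = 382499186/41881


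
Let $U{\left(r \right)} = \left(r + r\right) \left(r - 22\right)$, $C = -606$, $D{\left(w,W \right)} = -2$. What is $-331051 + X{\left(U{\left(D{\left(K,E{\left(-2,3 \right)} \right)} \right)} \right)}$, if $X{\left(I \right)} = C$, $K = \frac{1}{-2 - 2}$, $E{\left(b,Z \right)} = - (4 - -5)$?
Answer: $-331657$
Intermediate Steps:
$E{\left(b,Z \right)} = -9$ ($E{\left(b,Z \right)} = - (4 + 5) = \left(-1\right) 9 = -9$)
$K = - \frac{1}{4}$ ($K = \frac{1}{-4} = - \frac{1}{4} \approx -0.25$)
$U{\left(r \right)} = 2 r \left(-22 + r\right)$
$X{\left(I \right)} = -606$
$-331051 + X{\left(U{\left(D{\left(K,E{\left(-2,3 \right)} \right)} \right)} \right)} = -331051 - 606 = -331657$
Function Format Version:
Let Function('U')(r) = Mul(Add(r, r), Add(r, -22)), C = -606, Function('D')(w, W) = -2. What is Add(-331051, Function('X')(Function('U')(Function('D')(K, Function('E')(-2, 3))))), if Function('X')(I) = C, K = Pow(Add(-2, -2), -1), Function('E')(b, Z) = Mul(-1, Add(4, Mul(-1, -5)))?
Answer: -331657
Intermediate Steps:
Function('E')(b, Z) = -9 (Function('E')(b, Z) = Mul(-1, Add(4, 5)) = Mul(-1, 9) = -9)
K = Rational(-1, 4) (K = Pow(-4, -1) = Rational(-1, 4) ≈ -0.25000)
Function('U')(r) = Mul(2, r, Add(-22, r)) (Function('U')(r) = Mul(Mul(2, r), Add(-22, r)) = Mul(2, r, Add(-22, r)))
Function('X')(I) = -606
Add(-331051, Function('X')(Function('U')(Function('D')(K, Function('E')(-2, 3))))) = Add(-331051, -606) = -331657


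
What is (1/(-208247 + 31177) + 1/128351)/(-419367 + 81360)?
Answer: -48719/7681922800440990 ≈ -6.3420e-12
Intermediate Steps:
(1/(-208247 + 31177) + 1/128351)/(-419367 + 81360) = (1/(-177070) + 1/128351)/(-338007) = (-1/177070 + 1/128351)*(-1/338007) = (48719/22727111570)*(-1/338007) = -48719/7681922800440990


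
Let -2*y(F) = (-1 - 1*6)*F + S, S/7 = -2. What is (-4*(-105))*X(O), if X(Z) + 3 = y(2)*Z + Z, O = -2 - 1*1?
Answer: -20160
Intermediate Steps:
S = -14 (S = 7*(-2) = -14)
O = -3 (O = -2 - 1 = -3)
y(F) = 7 + 7*F/2 (y(F) = -((-1 - 1*6)*F - 14)/2 = -((-1 - 6)*F - 14)/2 = -(-7*F - 14)/2 = -(-14 - 7*F)/2 = 7 + 7*F/2)
X(Z) = -3 + 15*Z (X(Z) = -3 + ((7 + (7/2)*2)*Z + Z) = -3 + ((7 + 7)*Z + Z) = -3 + (14*Z + Z) = -3 + 15*Z)
(-4*(-105))*X(O) = (-4*(-105))*(-3 + 15*(-3)) = 420*(-3 - 45) = 420*(-48) = -20160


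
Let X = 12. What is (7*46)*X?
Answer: 3864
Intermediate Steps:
(7*46)*X = (7*46)*12 = 322*12 = 3864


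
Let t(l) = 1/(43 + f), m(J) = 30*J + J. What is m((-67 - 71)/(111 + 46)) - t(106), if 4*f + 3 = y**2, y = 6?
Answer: -877618/32185 ≈ -27.268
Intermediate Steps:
m(J) = 31*J
f = 33/4 (f = -3/4 + (1/4)*6**2 = -3/4 + (1/4)*36 = -3/4 + 9 = 33/4 ≈ 8.2500)
t(l) = 4/205 (t(l) = 1/(43 + 33/4) = 1/(205/4) = 4/205)
m((-67 - 71)/(111 + 46)) - t(106) = 31*((-67 - 71)/(111 + 46)) - 1*4/205 = 31*(-138/157) - 4/205 = -4278/157 - 4/205 = -877618/32185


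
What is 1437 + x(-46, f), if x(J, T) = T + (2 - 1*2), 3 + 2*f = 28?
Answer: 2899/2 ≈ 1449.5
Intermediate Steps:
f = 25/2 (f = -3/2 + (1/2)*28 = -3/2 + 14 = 25/2 ≈ 12.500)
x(J, T) = T (x(J, T) = T + (2 - 2) = T + 0 = T)
1437 + x(-46, f) = 1437 + 25/2 = 2899/2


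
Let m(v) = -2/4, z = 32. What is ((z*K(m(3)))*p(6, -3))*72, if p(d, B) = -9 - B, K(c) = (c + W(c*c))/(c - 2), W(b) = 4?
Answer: 96768/5 ≈ 19354.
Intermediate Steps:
m(v) = -1/2 (m(v) = -2*1/4 = -1/2)
K(c) = (4 + c)/(-2 + c) (K(c) = (c + 4)/(c - 2) = (4 + c)/(-2 + c))
((z*K(m(3)))*p(6, -3))*72 = ((32*((4 - 1/2)/(-2 - 1/2)))*(-9 - 1*(-3)))*72 = ((32*((7/2)/(-5/2)))*(-9 + 3))*72 = ((32*(-2/5*7/2))*(-6))*72 = ((32*(-7/5))*(-6))*72 = -224/5*(-6)*72 = (1344/5)*72 = 96768/5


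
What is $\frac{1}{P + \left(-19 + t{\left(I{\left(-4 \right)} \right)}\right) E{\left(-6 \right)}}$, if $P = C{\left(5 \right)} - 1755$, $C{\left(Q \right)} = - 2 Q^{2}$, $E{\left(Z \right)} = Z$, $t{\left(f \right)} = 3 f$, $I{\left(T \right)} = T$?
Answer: $- \frac{1}{1619} \approx -0.00061767$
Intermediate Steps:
$P = -1805$ ($P = - 2 \cdot 5^{2} - 1755 = \left(-2\right) 25 - 1755 = -50 - 1755 = -1805$)
$\frac{1}{P + \left(-19 + t{\left(I{\left(-4 \right)} \right)}\right) E{\left(-6 \right)}} = \frac{1}{-1805 + \left(-19 + 3 \left(-4\right)\right) \left(-6\right)} = \frac{1}{-1805 + \left(-19 - 12\right) \left(-6\right)} = \frac{1}{-1805 - -186} = \frac{1}{-1805 + 186} = \frac{1}{-1619} = - \frac{1}{1619}$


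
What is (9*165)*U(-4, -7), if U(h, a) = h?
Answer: -5940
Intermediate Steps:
(9*165)*U(-4, -7) = (9*165)*(-4) = 1485*(-4) = -5940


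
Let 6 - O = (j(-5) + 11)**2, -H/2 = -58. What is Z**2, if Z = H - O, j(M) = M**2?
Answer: 1976836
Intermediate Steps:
H = 116 (H = -2*(-58) = 116)
O = -1290 (O = 6 - ((-5)**2 + 11)**2 = 6 - (25 + 11)**2 = 6 - 1*36**2 = 6 - 1*1296 = 6 - 1296 = -1290)
Z = 1406 (Z = 116 - 1*(-1290) = 116 + 1290 = 1406)
Z**2 = 1406**2 = 1976836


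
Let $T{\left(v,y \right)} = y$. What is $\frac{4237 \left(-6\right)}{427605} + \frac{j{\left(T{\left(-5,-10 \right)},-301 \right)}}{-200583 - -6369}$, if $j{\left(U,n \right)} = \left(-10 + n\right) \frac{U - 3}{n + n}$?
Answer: $- \frac{990176931467}{16664740078980} \approx -0.059417$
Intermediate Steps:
$j{\left(U,n \right)} = \frac{\left(-10 + n\right) \left(-3 + U\right)}{2 n}$ ($j{\left(U,n \right)} = \left(-10 + n\right) \frac{-3 + U}{2 n} = \frac{\left(-10 + n\right) \left(-3 + U\right)}{2 n}$)
$\frac{4237 \left(-6\right)}{427605} + \frac{j{\left(T{\left(-5,-10 \right)},-301 \right)}}{-200583 - -6369} = \frac{4237 \left(-6\right)}{427605} + \frac{\frac{1}{2} \frac{1}{-301} \left(30 - -100 - 301 \left(-3 - 10\right)\right)}{-200583 - -6369} = \left(-25422\right) \frac{1}{427605} + \frac{\frac{1}{2} \left(- \frac{1}{301}\right) \left(30 + 100 - -3913\right)}{-200583 + 6369} = - \frac{8474}{142535} + \frac{\frac{1}{2} \left(- \frac{1}{301}\right) \left(30 + 100 + 3913\right)}{-194214} = - \frac{8474}{142535} + \frac{1}{2} \left(- \frac{1}{301}\right) 4043 \left(- \frac{1}{194214}\right) = - \frac{8474}{142535} - - \frac{4043}{116916828} = - \frac{8474}{142535} + \frac{4043}{116916828} = - \frac{990176931467}{16664740078980}$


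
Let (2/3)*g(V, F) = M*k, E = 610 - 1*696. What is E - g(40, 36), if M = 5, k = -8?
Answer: -26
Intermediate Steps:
E = -86 (E = 610 - 696 = -86)
g(V, F) = -60 (g(V, F) = 3*(5*(-8))/2 = (3/2)*(-40) = -60)
E - g(40, 36) = -86 - 1*(-60) = -86 + 60 = -26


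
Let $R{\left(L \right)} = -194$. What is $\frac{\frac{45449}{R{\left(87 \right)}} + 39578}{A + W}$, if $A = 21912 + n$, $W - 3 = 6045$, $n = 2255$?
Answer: $\frac{7632683}{5861710} \approx 1.3021$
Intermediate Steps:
$W = 6048$ ($W = 3 + 6045 = 6048$)
$A = 24167$ ($A = 21912 + 2255 = 24167$)
$\frac{\frac{45449}{R{\left(87 \right)}} + 39578}{A + W} = \frac{\frac{45449}{-194} + 39578}{24167 + 6048} = \frac{45449 \left(- \frac{1}{194}\right) + 39578}{30215} = \left(- \frac{45449}{194} + 39578\right) \frac{1}{30215} = \frac{7632683}{194} \cdot \frac{1}{30215} = \frac{7632683}{5861710}$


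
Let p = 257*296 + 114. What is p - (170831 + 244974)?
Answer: -339619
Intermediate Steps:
p = 76186 (p = 76072 + 114 = 76186)
p - (170831 + 244974) = 76186 - (170831 + 244974) = 76186 - 1*415805 = 76186 - 415805 = -339619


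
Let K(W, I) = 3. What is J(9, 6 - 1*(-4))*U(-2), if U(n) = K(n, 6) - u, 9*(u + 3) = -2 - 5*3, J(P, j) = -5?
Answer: -355/9 ≈ -39.444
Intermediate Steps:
u = -44/9 (u = -3 + (-2 - 5*3)/9 = -3 + (-2 - 15)/9 = -3 + (⅑)*(-17) = -3 - 17/9 = -44/9 ≈ -4.8889)
U(n) = 71/9 (U(n) = 3 - 1*(-44/9) = 3 + 44/9 = 71/9)
J(9, 6 - 1*(-4))*U(-2) = -5*71/9 = -355/9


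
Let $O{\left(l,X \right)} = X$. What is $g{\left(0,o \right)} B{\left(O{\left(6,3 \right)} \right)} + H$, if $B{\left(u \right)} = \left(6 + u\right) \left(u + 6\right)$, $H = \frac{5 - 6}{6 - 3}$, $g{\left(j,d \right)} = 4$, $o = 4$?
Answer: $\frac{971}{3} \approx 323.67$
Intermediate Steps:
$H = - \frac{1}{3} \approx -0.33333$
$B{\left(u \right)} = \left(6 + u\right)^{2}$ ($B{\left(u \right)} = \left(6 + u\right) \left(6 + u\right) = \left(6 + u\right)^{2}$)
$g{\left(0,o \right)} B{\left(O{\left(6,3 \right)} \right)} + H = 4 \left(6 + 3\right)^{2} - \frac{1}{3} = 4 \cdot 9^{2} - \frac{1}{3} = 4 \cdot 81 - \frac{1}{3} = 324 - \frac{1}{3} = \frac{971}{3}$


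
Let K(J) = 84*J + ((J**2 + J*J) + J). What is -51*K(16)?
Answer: -95472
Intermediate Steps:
K(J) = 2*J**2 + 85*J (K(J) = 84*J + ((J**2 + J**2) + J) = 84*J + (2*J**2 + J) = 84*J + (J + 2*J**2) = 2*J**2 + 85*J)
-51*K(16) = -816*(85 + 2*16) = -816*(85 + 32) = -816*117 = -51*1872 = -95472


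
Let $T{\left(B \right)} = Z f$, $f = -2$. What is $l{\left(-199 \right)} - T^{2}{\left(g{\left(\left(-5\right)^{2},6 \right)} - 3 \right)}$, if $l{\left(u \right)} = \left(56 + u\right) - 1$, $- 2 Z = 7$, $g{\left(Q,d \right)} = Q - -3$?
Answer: $-193$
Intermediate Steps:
$g{\left(Q,d \right)} = 3 + Q$ ($g{\left(Q,d \right)} = Q + 3 = 3 + Q$)
$Z = - \frac{7}{2}$ ($Z = \left(- \frac{1}{2}\right) 7 = - \frac{7}{2} \approx -3.5$)
$T{\left(B \right)} = 7$ ($T{\left(B \right)} = \left(- \frac{7}{2}\right) \left(-2\right) = 7$)
$l{\left(u \right)} = 55 + u$
$l{\left(-199 \right)} - T^{2}{\left(g{\left(\left(-5\right)^{2},6 \right)} - 3 \right)} = \left(55 - 199\right) - 7^{2} = -144 - 49 = -193$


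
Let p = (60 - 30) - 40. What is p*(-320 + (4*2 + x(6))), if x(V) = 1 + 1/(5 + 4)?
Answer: 27980/9 ≈ 3108.9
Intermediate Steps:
x(V) = 10/9 (x(V) = 1 + 1/9 = 1 + ⅑ = 10/9)
p = -10 (p = 30 - 40 = -10)
p*(-320 + (4*2 + x(6))) = -10*(-320 + (4*2 + 10/9)) = -10*(-320 + (8 + 10/9)) = -10*(-320 + 82/9) = -10*(-2798/9) = 27980/9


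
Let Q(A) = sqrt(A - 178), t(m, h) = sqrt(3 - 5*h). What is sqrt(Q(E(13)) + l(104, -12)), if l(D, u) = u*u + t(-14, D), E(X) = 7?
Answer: sqrt(144 + I*sqrt(517) + 3*I*sqrt(19)) ≈ 12.091 + 1.481*I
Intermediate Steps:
l(D, u) = u**2 + sqrt(3 - 5*D) (l(D, u) = u*u + sqrt(3 - 5*D) = u**2 + sqrt(3 - 5*D))
Q(A) = sqrt(-178 + A)
sqrt(Q(E(13)) + l(104, -12)) = sqrt(sqrt(-178 + 7) + ((-12)**2 + sqrt(3 - 5*104))) = sqrt(sqrt(-171) + (144 + sqrt(3 - 520))) = sqrt(3*I*sqrt(19) + (144 + sqrt(-517))) = sqrt(3*I*sqrt(19) + (144 + I*sqrt(517))) = sqrt(144 + I*sqrt(517) + 3*I*sqrt(19))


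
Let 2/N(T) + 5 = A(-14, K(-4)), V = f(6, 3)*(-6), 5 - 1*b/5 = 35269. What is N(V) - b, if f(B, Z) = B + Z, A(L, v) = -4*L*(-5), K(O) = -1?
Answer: 50251198/285 ≈ 1.7632e+5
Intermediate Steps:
b = -176320 (b = 25 - 5*35269 = 25 - 176345 = -176320)
A(L, v) = 20*L
V = -54 (V = (6 + 3)*(-6) = 9*(-6) = -54)
N(T) = -2/285 (N(T) = 2/(-5 + 20*(-14)) = 2/(-5 - 280) = 2/(-285) = 2*(-1/285) = -2/285)
N(V) - b = -2/285 - 1*(-176320) = -2/285 + 176320 = 50251198/285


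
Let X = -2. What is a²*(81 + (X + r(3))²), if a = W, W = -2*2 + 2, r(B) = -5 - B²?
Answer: 1348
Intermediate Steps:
W = -2 (W = -4 + 2 = -2)
a = -2
a²*(81 + (X + r(3))²) = (-2)²*(81 + (-2 + (-5 - 1*3²))²) = 4*(81 + (-2 + (-5 - 1*9))²) = 4*(81 + (-2 + (-5 - 9))²) = 4*(81 + (-2 - 14)²) = 4*(81 + (-16)²) = 4*(81 + 256) = 4*337 = 1348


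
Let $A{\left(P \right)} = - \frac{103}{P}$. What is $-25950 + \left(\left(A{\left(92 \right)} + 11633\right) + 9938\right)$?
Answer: $- \frac{402971}{92} \approx -4380.1$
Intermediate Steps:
$-25950 + \left(\left(A{\left(92 \right)} + 11633\right) + 9938\right) = -25950 + \left(\left(- \frac{103}{92} + 11633\right) + 9938\right) = -25950 + \left(\frac{1070133}{92} + 9938\right) = -25950 + \frac{1984429}{92} = - \frac{402971}{92}$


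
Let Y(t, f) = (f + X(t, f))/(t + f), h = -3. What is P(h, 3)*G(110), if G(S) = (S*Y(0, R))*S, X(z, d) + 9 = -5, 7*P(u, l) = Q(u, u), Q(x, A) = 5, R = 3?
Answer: -665500/21 ≈ -31690.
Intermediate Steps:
P(u, l) = 5/7 (P(u, l) = (⅐)*5 = 5/7)
X(z, d) = -14 (X(z, d) = -9 - 5 = -14)
Y(t, f) = (-14 + f)/(f + t) (Y(t, f) = (f - 14)/(t + f) = (-14 + f)/(f + t))
G(S) = -11*S²/3 (G(S) = (S*((-14 + 3)/(3 + 0)))*S = (S*(-11/3))*S = (-11*S/3)*S = -11*S²/3)
P(h, 3)*G(110) = 5*(-11/3*110²)/7 = 5*(-11/3*12100)/7 = (5/7)*(-133100/3) = -665500/21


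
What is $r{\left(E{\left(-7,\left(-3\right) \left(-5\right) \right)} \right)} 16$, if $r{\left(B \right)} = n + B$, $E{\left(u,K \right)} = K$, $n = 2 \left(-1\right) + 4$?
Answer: $272$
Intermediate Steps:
$n = 2$ ($n = -2 + 4 = 2$)
$r{\left(B \right)} = 2 + B$
$r{\left(E{\left(-7,\left(-3\right) \left(-5\right) \right)} \right)} 16 = \left(2 - -15\right) 16 = \left(2 + 15\right) 16 = 17 \cdot 16 = 272$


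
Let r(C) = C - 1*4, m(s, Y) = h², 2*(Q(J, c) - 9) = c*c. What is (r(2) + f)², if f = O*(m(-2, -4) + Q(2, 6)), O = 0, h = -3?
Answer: 4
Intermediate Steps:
Q(J, c) = 9 + c²/2 (Q(J, c) = 9 + (c*c)/2 = 9 + c²/2)
m(s, Y) = 9 (m(s, Y) = (-3)² = 9)
r(C) = -4 + C (r(C) = C - 4 = -4 + C)
f = 0 (f = 0*(9 + (9 + (½)*6²)) = 0*(9 + (9 + (½)*36)) = 0*(9 + (9 + 18)) = 0*(9 + 27) = 0*36 = 0)
(r(2) + f)² = ((-4 + 2) + 0)² = (-2 + 0)² = (-2)² = 4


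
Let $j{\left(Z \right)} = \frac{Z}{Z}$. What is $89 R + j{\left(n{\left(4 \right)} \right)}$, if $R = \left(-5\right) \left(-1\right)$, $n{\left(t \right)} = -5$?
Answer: $446$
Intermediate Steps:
$R = 5$
$j{\left(Z \right)} = 1$
$89 R + j{\left(n{\left(4 \right)} \right)} = 89 \cdot 5 + 1 = 445 + 1 = 446$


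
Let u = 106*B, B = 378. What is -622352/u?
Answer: -155588/10017 ≈ -15.532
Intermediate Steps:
u = 40068 (u = 106*378 = 40068)
-622352/u = -622352/40068 = -622352*1/40068 = -155588/10017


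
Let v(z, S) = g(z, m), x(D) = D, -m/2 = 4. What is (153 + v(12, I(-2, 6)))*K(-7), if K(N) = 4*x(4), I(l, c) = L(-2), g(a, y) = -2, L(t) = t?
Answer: 2416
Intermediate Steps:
m = -8 (m = -2*4 = -8)
I(l, c) = -2
K(N) = 16 (K(N) = 4*4 = 16)
v(z, S) = -2
(153 + v(12, I(-2, 6)))*K(-7) = (153 - 2)*16 = 151*16 = 2416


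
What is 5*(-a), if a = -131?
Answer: 655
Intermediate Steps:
5*(-a) = 5*(-1*(-131)) = 5*131 = 655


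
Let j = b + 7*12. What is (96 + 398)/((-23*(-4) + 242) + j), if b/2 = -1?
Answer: 19/16 ≈ 1.1875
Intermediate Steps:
b = -2 (b = 2*(-1) = -2)
j = 82 (j = -2 + 7*12 = -2 + 84 = 82)
(96 + 398)/((-23*(-4) + 242) + j) = (96 + 398)/((-23*(-4) + 242) + 82) = 494/((92 + 242) + 82) = 494/(334 + 82) = 494/416 = 494*(1/416) = 19/16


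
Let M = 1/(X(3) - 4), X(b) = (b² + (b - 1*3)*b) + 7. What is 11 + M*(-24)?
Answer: 9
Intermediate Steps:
X(b) = 7 + b² + b*(-3 + b) (X(b) = (b² + (b - 3)*b) + 7 = (b² + (-3 + b)*b) + 7 = (b² + b*(-3 + b)) + 7 = 7 + b² + b*(-3 + b))
M = 1/12 (M = 1/((7 - 3*3 + 2*3²) - 4) = 1/((7 - 9 + 2*9) - 4) = 1/((7 - 9 + 18) - 4) = 1/(16 - 4) = 1/12 ≈ 0.083333)
11 + M*(-24) = 11 + (1/12)*(-24) = 11 - 2 = 9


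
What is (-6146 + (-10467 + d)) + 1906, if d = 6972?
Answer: -7735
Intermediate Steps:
(-6146 + (-10467 + d)) + 1906 = (-6146 + (-10467 + 6972)) + 1906 = (-6146 - 3495) + 1906 = -9641 + 1906 = -7735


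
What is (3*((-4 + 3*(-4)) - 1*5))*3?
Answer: -189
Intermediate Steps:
(3*((-4 + 3*(-4)) - 1*5))*3 = (3*((-4 - 12) - 5))*3 = (3*(-16 - 5))*3 = (3*(-21))*3 = -63*3 = -189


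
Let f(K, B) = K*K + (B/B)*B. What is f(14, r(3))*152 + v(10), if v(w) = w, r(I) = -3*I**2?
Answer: 25698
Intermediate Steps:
f(K, B) = B + K**2 (f(K, B) = K**2 + 1*B = K**2 + B = B + K**2)
f(14, r(3))*152 + v(10) = (-3*3**2 + 14**2)*152 + 10 = (-3*9 + 196)*152 + 10 = (-27 + 196)*152 + 10 = 169*152 + 10 = 25688 + 10 = 25698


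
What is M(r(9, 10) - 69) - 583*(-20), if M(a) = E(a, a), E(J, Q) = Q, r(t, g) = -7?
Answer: 11584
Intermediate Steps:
M(a) = a
M(r(9, 10) - 69) - 583*(-20) = (-7 - 69) - 583*(-20) = -76 - 1*(-11660) = -76 + 11660 = 11584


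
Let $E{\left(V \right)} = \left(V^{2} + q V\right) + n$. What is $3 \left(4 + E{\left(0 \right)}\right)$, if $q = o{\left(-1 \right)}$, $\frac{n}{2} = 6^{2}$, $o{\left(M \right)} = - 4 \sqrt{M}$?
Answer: $228$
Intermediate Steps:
$n = 72$ ($n = 2 \cdot 6^{2} = 2 \cdot 36 = 72$)
$q = - 4 i$ ($q = - 4 \sqrt{-1} = - 4 i \approx - 4.0 i$)
$E{\left(V \right)} = 72 + V^{2} - 4 i V$ ($E{\left(V \right)} = \left(V^{2} + - 4 i V\right) + 72 = \left(V^{2} - 4 i V\right) + 72 = 72 + V^{2} - 4 i V$)
$3 \left(4 + E{\left(0 \right)}\right) = 3 \left(4 + \left(72 + 0^{2} - 4 i 0\right)\right) = 3 \left(4 + \left(72 + 0 + 0\right)\right) = 3 \left(4 + 72\right) = 3 \cdot 76 = 228$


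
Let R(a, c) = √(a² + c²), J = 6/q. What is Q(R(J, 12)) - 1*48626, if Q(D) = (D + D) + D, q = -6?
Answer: -48626 + 3*√145 ≈ -48590.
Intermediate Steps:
J = -1 (J = 6/(-6) = 6*(-⅙) = -1)
Q(D) = 3*D (Q(D) = 2*D + D = 3*D)
Q(R(J, 12)) - 1*48626 = 3*√((-1)² + 12²) - 1*48626 = 3*√(1 + 144) - 48626 = 3*√145 - 48626 = -48626 + 3*√145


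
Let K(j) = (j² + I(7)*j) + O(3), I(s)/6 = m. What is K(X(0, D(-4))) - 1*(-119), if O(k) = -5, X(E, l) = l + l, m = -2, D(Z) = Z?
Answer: 274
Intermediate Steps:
I(s) = -12 (I(s) = 6*(-2) = -12)
X(E, l) = 2*l
K(j) = -5 + j² - 12*j (K(j) = (j² - 12*j) - 5 = -5 + j² - 12*j)
K(X(0, D(-4))) - 1*(-119) = (-5 + (2*(-4))² - 24*(-4)) - 1*(-119) = (-5 + (-8)² - 12*(-8)) + 119 = (-5 + 64 + 96) + 119 = 155 + 119 = 274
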